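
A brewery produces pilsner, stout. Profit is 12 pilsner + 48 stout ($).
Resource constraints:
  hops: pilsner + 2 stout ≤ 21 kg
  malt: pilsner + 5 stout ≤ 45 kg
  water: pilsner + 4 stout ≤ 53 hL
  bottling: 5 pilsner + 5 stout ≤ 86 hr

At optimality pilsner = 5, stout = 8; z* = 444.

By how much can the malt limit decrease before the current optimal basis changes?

12.6

Binding constraints: hops, malt. The basis is B = [[1,2],[1,5]] with det 3.
Per unit decrease in malt, x* moves by d = (0.6667, -0.3333).
The basis stays optimal until bottling becomes binding; allowable decrease = 12.6 kg.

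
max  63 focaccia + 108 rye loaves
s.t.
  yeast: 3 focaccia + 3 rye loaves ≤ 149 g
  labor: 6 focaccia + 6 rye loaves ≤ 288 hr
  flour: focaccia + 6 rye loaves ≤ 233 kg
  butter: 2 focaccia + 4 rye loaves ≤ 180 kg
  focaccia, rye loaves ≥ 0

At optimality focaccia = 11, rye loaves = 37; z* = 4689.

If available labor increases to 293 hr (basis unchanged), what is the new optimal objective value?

Binding: labor and flour. Non-binding: yeast (5 unused), butter (10 unused).
Since yeast, butter are not tight, their duals are 0.
Dual feasibility on the basic columns requires 6·y_labor + 1·y_flour = 63, 6·y_labor + 6·y_flour = 108.
This yields shadow prices y_labor = 9, y_flour = 9.
Δz = y_labor·Δb = 9 × (5) = 45, so new z* = 4689 + 45 = 4734.

4734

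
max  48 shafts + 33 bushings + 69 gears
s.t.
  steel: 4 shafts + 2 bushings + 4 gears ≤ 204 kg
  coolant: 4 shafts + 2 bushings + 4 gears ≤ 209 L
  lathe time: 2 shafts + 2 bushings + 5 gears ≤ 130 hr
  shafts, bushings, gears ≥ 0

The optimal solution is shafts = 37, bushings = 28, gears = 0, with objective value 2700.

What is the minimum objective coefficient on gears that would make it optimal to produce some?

Binding: steel and lathe time. Non-binding: coolant (5 unused).
By complementary slackness, y = 0 for the non-binding constraint.
The binding rows give the dual system: 4·y_steel + 2·y_lathe time = 48 and 2·y_steel + 2·y_lathe time = 33.
This yields shadow prices y_steel = 7.5, y_lathe time = 9.
gears enters the basis when its profit ≥ yᵀa₃ = 7.5·4 + 9·5 = 75.

75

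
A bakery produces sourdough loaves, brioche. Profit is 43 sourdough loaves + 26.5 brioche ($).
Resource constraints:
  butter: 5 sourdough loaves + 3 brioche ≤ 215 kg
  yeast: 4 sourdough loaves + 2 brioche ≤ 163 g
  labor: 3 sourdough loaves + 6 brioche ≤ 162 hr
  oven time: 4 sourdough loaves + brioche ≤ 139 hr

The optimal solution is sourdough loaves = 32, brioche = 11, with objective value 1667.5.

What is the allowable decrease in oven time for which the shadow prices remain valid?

112

Binding constraints: labor, oven time. The basis is B = [[3,6],[4,1]] with det -21.
Per unit decrease in oven time, x* moves by d = (-0.2857, 0.1429).
The basis stays optimal until sourdough loaves reaches 0; allowable decrease = 112 hr.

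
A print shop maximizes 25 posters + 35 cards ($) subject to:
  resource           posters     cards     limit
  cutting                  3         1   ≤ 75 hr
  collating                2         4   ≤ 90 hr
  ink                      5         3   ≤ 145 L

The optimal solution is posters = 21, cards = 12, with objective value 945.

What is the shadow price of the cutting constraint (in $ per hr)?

3

Binding: cutting and collating. Non-binding: ink (4 unused).
By complementary slackness, y = 0 for the non-binding constraint.
The binding rows give the dual system: 3·y_cutting + 2·y_collating = 25 and 1·y_cutting + 4·y_collating = 35.
This yields shadow prices y_cutting = 3, y_collating = 8.
Shadow price of cutting = 3.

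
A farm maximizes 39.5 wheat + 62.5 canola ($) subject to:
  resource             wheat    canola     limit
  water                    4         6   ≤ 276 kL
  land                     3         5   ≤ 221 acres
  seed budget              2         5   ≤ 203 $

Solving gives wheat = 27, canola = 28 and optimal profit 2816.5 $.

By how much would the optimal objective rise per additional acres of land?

At the optimum: water uses 276 of 276 (binding); land uses 221 of 221 (binding); seed budget uses 194 of 203 (slack = 9).
Since seed budget is not tight, its dual is 0.
From A_Bᵀ y = c: 4·y_water + 3·y_land = 39.5; 6·y_water + 5·y_land = 62.5.
Solving: y_water = 5, y_land = 6.5.
Shadow price of land = 6.5.

6.5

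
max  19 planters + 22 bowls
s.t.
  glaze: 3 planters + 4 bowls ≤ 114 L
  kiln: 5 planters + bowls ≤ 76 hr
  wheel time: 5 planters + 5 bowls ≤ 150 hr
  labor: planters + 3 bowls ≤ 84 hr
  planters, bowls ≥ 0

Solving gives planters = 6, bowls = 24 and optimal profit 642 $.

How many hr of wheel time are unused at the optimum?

0

wheel time used = 5·6 + 5·24 = 150; slack = 150 − 150 = 0.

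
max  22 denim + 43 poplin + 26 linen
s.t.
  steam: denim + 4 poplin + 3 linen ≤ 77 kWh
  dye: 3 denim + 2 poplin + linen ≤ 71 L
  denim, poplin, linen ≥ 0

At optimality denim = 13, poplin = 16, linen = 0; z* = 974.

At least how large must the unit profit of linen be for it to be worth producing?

30

Check each constraint at x*: steam 77/77 (tight); dye 71/71 (tight).
The binding rows give the dual system: 1·y_steam + 3·y_dye = 22 and 4·y_steam + 2·y_dye = 43.
This yields shadow prices y_steam = 8.5, y_dye = 4.5.
linen enters the basis when its profit ≥ yᵀa₃ = 8.5·3 + 4.5·1 = 30.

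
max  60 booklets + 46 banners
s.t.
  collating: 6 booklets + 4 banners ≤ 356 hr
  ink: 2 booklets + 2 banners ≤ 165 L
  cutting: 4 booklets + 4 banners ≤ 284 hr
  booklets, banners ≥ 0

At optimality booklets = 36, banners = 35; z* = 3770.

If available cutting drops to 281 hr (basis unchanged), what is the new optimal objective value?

Binding: collating and cutting. Non-binding: ink (23 unused).
By complementary slackness, y = 0 for the non-binding constraint.
From A_Bᵀ y = c: 6·y_collating + 4·y_cutting = 60; 4·y_collating + 4·y_cutting = 46.
→ y_collating = 7 and y_cutting = 4.5.
Δz = y_cutting·Δb = 4.5 × (-3) = -13.5, so new z* = 3770 − 13.5 = 3756.5.

3756.5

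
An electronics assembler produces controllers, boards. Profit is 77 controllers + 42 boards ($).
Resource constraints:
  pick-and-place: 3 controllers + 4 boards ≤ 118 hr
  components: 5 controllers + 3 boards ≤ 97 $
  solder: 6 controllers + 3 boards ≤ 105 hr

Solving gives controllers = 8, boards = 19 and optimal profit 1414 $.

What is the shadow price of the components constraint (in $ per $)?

Check each constraint at x*: pick-and-place 100/118 (slack 18); components 97/97 (tight); solder 105/105 (tight).
Since pick-and-place is not tight, its dual is 0.
Dual feasibility on the basic columns requires 5·y_components + 6·y_solder = 77, 3·y_components + 3·y_solder = 42.
This yields shadow prices y_components = 7, y_solder = 7.
Shadow price of components = 7.

7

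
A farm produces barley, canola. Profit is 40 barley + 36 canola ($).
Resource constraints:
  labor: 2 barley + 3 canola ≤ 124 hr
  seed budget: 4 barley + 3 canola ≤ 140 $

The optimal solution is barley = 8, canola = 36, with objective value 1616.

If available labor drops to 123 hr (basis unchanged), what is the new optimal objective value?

Check each constraint at x*: labor 124/124 (tight); seed budget 140/140 (tight).
From A_Bᵀ y = c: 2·y_labor + 4·y_seed budget = 40; 3·y_labor + 3·y_seed budget = 36.
This yields shadow prices y_labor = 4, y_seed budget = 8.
Δz = y_labor·Δb = 4 × (-1) = -4, so new z* = 1616 − 4 = 1612.

1612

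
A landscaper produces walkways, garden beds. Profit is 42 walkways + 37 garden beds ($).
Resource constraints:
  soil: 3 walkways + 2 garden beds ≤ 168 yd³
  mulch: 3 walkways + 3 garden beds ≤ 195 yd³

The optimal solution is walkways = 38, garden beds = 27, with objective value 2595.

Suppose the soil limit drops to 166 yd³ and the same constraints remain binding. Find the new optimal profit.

Check each constraint at x*: soil 168/168 (tight); mulch 195/195 (tight).
Dual feasibility on the basic columns requires 3·y_soil + 3·y_mulch = 42, 2·y_soil + 3·y_mulch = 37.
Solving: y_soil = 5, y_mulch = 9.
Δz = y_soil·Δb = 5 × (-2) = -10, so new z* = 2595 − 10 = 2585.

2585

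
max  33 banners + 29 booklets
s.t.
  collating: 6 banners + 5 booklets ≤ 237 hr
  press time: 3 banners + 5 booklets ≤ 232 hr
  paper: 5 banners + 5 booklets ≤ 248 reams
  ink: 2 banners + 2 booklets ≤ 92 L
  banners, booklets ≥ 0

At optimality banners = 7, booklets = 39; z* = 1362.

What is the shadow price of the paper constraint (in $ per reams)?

Binding: collating and ink. Non-binding: press time (16 unused), paper (18 unused).
By complementary slackness, y = 0 for the non-binding constraints.
From A_Bᵀ y = c: 6·y_collating + 2·y_ink = 33; 5·y_collating + 2·y_ink = 29.
→ y_collating = 4 and y_ink = 4.5.
Shadow price of paper = 0.

0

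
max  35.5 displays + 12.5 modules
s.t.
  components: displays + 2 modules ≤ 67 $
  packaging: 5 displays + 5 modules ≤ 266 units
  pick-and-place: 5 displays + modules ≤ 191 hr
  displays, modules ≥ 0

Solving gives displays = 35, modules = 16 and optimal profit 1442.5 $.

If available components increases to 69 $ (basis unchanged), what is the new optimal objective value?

1448.5

Binding: components and pick-and-place. Non-binding: packaging (11 unused).
Since packaging is not tight, its dual is 0.
Dual feasibility on the basic columns requires 1·y_components + 5·y_pick-and-place = 35.5, 2·y_components + 1·y_pick-and-place = 12.5.
This yields shadow prices y_components = 3, y_pick-and-place = 6.5.
Δz = y_components·Δb = 3 × (2) = 6, so new z* = 1442.5 + 6 = 1448.5.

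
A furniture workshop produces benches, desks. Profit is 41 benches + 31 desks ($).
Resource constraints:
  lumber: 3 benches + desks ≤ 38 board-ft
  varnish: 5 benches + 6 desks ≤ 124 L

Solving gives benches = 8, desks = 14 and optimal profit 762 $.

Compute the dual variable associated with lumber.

7

At the optimum: lumber uses 38 of 38 (binding); varnish uses 124 of 124 (binding).
From A_Bᵀ y = c: 3·y_lumber + 5·y_varnish = 41; 1·y_lumber + 6·y_varnish = 31.
→ y_lumber = 7 and y_varnish = 4.
Shadow price of lumber = 7.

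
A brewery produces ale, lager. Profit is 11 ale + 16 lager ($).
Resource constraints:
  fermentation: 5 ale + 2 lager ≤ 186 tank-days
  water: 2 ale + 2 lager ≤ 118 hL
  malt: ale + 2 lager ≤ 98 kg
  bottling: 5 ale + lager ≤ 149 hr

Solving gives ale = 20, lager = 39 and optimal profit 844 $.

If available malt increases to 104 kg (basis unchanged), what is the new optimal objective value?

At the optimum: fermentation uses 178 of 186 (slack = 8); water uses 118 of 118 (binding); malt uses 98 of 98 (binding); bottling uses 139 of 149 (slack = 10).
By complementary slackness, y = 0 for the non-binding constraints.
From A_Bᵀ y = c: 2·y_water + 1·y_malt = 11; 2·y_water + 2·y_malt = 16.
→ y_water = 3 and y_malt = 5.
Δz = y_malt·Δb = 5 × (6) = 30, so new z* = 844 + 30 = 874.

874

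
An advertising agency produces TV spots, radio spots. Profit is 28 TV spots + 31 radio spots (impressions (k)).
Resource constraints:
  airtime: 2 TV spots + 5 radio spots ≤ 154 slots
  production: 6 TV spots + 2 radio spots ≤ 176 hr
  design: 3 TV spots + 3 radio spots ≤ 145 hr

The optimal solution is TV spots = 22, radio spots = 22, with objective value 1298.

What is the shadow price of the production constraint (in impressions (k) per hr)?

3

At the optimum: airtime uses 154 of 154 (binding); production uses 176 of 176 (binding); design uses 132 of 145 (slack = 13).
By complementary slackness, y = 0 for the non-binding constraint.
The binding rows give the dual system: 2·y_airtime + 6·y_production = 28 and 5·y_airtime + 2·y_production = 31.
→ y_airtime = 5 and y_production = 3.
Shadow price of production = 3.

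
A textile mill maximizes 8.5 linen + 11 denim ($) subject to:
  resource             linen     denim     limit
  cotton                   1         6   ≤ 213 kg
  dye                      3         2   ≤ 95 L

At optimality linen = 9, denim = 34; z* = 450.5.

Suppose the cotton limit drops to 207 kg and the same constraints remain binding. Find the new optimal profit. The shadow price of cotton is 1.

Δb = -6, so new z* = 450.5 + (1)·(-6) = 450.5 − 6 = 444.5.

444.5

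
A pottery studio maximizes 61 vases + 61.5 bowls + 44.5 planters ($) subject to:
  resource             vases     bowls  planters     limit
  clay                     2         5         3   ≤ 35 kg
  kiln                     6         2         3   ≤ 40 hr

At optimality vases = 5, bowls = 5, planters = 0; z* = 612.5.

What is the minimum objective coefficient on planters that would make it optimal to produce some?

Check each constraint at x*: clay 35/35 (tight); kiln 40/40 (tight).
The binding rows give the dual system: 2·y_clay + 6·y_kiln = 61 and 5·y_clay + 2·y_kiln = 61.5.
→ y_clay = 9.5 and y_kiln = 7.
planters enters the basis when its profit ≥ yᵀa₃ = 9.5·3 + 7·3 = 49.5.

49.5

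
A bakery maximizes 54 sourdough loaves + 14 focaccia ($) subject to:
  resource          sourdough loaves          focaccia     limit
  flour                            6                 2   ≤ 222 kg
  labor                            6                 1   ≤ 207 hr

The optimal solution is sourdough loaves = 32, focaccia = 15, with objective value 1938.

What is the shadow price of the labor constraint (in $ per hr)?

4

At the optimum: flour uses 222 of 222 (binding); labor uses 207 of 207 (binding).
Dual feasibility on the basic columns requires 6·y_flour + 6·y_labor = 54, 2·y_flour + 1·y_labor = 14.
Solving: y_flour = 5, y_labor = 4.
Shadow price of labor = 4.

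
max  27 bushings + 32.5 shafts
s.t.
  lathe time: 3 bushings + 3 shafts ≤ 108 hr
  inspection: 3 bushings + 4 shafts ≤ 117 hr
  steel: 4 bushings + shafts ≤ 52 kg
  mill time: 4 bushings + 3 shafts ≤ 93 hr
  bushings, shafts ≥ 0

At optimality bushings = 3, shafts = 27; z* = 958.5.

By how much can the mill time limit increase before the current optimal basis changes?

Binding constraints: inspection, mill time. The basis is B = [[3,4],[4,3]] with det -7.
Per unit increase in mill time, x* moves by d = (0.5714, -0.4286).
The basis stays optimal until steel becomes binding; allowable increase = 7 hr.

7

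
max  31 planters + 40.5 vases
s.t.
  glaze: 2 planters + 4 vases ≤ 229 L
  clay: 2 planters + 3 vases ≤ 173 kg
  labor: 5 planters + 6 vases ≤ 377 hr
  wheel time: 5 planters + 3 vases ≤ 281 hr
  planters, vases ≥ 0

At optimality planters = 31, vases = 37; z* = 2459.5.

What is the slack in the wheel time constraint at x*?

wheel time used = 5·31 + 3·37 = 266; slack = 281 − 266 = 15.

15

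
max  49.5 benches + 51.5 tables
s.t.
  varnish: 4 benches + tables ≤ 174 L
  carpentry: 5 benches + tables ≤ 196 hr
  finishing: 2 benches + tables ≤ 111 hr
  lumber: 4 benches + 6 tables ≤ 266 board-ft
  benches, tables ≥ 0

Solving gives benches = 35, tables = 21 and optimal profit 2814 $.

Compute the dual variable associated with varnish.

0

Check each constraint at x*: varnish 161/174 (slack 13); carpentry 196/196 (tight); finishing 91/111 (slack 20); lumber 266/266 (tight).
By complementary slackness, y = 0 for the non-binding constraints.
The binding rows give the dual system: 5·y_carpentry + 4·y_lumber = 49.5 and 1·y_carpentry + 6·y_lumber = 51.5.
→ y_carpentry = 3.5 and y_lumber = 8.
Shadow price of varnish = 0.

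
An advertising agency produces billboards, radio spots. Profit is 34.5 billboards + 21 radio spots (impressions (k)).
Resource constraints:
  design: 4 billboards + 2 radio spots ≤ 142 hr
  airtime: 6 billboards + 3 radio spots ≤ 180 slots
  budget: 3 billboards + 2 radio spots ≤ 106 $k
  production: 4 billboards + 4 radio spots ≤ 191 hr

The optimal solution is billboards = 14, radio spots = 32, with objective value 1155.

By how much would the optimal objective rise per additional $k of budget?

7.5

Binding: airtime and budget. Non-binding: design (22 unused), production (7 unused).
Slack constraints have shadow price 0 (complementary slackness).
From A_Bᵀ y = c: 6·y_airtime + 3·y_budget = 34.5; 3·y_airtime + 2·y_budget = 21.
This yields shadow prices y_airtime = 2, y_budget = 7.5.
Shadow price of budget = 7.5.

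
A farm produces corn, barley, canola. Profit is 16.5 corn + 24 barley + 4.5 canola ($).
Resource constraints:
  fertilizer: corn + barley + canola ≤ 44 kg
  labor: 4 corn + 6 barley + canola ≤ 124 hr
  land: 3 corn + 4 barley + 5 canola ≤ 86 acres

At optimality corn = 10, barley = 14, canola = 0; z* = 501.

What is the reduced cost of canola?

-6

Check each constraint at x*: fertilizer 24/44 (slack 20); labor 124/124 (tight); land 86/86 (tight).
Since fertilizer is not tight, its dual is 0.
The binding rows give the dual system: 4·y_labor + 3·y_land = 16.5 and 6·y_labor + 4·y_land = 24.
→ y_labor = 3 and y_land = 1.5.
Reduced cost of canola: c₃ − yᵀa₃ = 4.5 − (3·1 + 1.5·5) = 4.5 − 10.5 = -6.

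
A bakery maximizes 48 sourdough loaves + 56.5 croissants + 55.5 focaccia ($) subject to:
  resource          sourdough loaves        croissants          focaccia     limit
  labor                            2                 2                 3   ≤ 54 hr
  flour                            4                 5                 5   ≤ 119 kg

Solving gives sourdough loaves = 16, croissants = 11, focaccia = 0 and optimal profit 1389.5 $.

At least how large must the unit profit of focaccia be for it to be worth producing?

63.5

Both labor and flour are binding at x*.
Dual feasibility on the basic columns requires 2·y_labor + 4·y_flour = 48, 2·y_labor + 5·y_flour = 56.5.
Solving: y_labor = 7, y_flour = 8.5.
focaccia enters the basis when its profit ≥ yᵀa₃ = 7·3 + 8.5·5 = 63.5.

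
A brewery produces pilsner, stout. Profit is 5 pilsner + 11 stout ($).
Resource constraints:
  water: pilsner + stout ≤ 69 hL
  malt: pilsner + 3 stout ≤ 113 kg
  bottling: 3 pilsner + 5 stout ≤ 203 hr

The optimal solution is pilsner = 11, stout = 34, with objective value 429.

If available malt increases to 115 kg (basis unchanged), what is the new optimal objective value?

Check each constraint at x*: water 45/69 (slack 24); malt 113/113 (tight); bottling 203/203 (tight).
By complementary slackness, y = 0 for the non-binding constraint.
Dual feasibility on the basic columns requires 1·y_malt + 3·y_bottling = 5, 3·y_malt + 5·y_bottling = 11.
This yields shadow prices y_malt = 2, y_bottling = 1.
Δz = y_malt·Δb = 2 × (2) = 4, so new z* = 429 + 4 = 433.

433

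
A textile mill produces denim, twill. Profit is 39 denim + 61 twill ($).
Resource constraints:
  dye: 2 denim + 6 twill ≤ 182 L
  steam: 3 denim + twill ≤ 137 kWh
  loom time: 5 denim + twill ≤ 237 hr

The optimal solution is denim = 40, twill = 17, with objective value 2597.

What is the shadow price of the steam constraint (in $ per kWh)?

7

Binding: dye and steam. Non-binding: loom time (20 unused).
Slack constraints have shadow price 0 (complementary slackness).
The binding rows give the dual system: 2·y_dye + 3·y_steam = 39 and 6·y_dye + 1·y_steam = 61.
This yields shadow prices y_dye = 9, y_steam = 7.
Shadow price of steam = 7.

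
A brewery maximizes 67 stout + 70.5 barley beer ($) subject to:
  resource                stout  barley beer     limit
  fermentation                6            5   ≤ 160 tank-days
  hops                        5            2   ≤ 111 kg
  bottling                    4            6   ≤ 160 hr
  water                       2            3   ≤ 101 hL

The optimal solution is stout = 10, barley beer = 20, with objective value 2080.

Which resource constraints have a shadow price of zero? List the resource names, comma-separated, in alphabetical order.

fermentation: 160/160 (binding)
hops: 90/111 (slack 21)
bottling: 160/160 (binding)
water: 80/101 (slack 21)
By complementary slackness, a constraint with positive slack has shadow price 0 → hops, water.

hops, water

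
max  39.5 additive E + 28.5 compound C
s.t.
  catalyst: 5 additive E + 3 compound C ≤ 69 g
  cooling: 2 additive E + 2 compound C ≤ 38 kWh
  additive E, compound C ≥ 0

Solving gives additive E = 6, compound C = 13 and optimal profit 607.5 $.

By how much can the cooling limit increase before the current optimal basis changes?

8

Binding constraints: catalyst, cooling. The basis is B = [[5,3],[2,2]] with det 4.
Per unit increase in cooling, x* moves by d = (-0.75, 1.25).
The basis stays optimal until additive E reaches 0; allowable increase = 8 kWh.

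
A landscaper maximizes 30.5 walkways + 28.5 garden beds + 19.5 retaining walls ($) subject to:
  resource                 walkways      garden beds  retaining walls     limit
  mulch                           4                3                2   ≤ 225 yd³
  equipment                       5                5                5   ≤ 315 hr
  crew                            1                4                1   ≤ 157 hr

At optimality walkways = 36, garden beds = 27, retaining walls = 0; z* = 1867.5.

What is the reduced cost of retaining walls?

At the optimum: mulch uses 225 of 225 (binding); equipment uses 315 of 315 (binding); crew uses 144 of 157 (slack = 13).
Slack constraints have shadow price 0 (complementary slackness).
From A_Bᵀ y = c: 4·y_mulch + 5·y_equipment = 30.5; 3·y_mulch + 5·y_equipment = 28.5.
This yields shadow prices y_mulch = 2, y_equipment = 4.5.
Reduced cost of retaining walls: c₃ − yᵀa₃ = 19.5 − (2·2 + 4.5·5) = 19.5 − 26.5 = -7.

-7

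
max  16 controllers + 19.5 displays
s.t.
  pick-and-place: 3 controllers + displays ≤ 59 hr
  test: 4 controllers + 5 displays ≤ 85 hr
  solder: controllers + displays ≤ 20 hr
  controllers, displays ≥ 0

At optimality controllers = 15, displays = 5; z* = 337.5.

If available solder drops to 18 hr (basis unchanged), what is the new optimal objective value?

333.5

Check each constraint at x*: pick-and-place 50/59 (slack 9); test 85/85 (tight); solder 20/20 (tight).
Slack constraints have shadow price 0 (complementary slackness).
The binding rows give the dual system: 4·y_test + 1·y_solder = 16 and 5·y_test + 1·y_solder = 19.5.
Solving: y_test = 3.5, y_solder = 2.
Δz = y_solder·Δb = 2 × (-2) = -4, so new z* = 337.5 − 4 = 333.5.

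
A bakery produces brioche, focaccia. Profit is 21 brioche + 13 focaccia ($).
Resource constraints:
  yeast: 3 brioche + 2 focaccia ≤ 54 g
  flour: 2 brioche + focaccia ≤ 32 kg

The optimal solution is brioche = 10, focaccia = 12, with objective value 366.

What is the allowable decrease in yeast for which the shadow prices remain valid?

6

Binding constraints: yeast, flour. The basis is B = [[3,2],[2,1]] with det -1.
Per unit decrease in yeast, x* moves by d = (1, -2).
The basis stays optimal until focaccia reaches 0; allowable decrease = 6 g.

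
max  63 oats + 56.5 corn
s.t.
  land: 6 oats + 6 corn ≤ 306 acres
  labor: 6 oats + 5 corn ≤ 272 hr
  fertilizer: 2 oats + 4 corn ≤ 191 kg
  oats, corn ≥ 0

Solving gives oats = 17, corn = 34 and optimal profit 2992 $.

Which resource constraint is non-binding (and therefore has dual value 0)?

land: 306/306 (binding)
labor: 272/272 (binding)
fertilizer: 170/191 (slack 21)
By complementary slackness, a constraint with positive slack has shadow price 0 → fertilizer.

fertilizer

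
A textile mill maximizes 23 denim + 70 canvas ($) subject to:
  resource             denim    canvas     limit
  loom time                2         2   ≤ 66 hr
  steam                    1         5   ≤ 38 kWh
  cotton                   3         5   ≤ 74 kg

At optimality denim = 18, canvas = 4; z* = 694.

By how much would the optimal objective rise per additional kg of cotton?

4.5

At the optimum: loom time uses 44 of 66 (slack = 22); steam uses 38 of 38 (binding); cotton uses 74 of 74 (binding).
Since loom time is not tight, its dual is 0.
Dual feasibility on the basic columns requires 1·y_steam + 3·y_cotton = 23, 5·y_steam + 5·y_cotton = 70.
This yields shadow prices y_steam = 9.5, y_cotton = 4.5.
Shadow price of cotton = 4.5.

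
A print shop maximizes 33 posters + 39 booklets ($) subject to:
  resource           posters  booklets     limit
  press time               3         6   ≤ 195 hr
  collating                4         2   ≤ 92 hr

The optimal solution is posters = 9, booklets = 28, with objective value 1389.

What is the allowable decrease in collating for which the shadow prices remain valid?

27

Binding constraints: press time, collating. The basis is B = [[3,6],[4,2]] with det -18.
Per unit decrease in collating, x* moves by d = (-0.3333, 0.1667).
The basis stays optimal until posters reaches 0; allowable decrease = 27 hr.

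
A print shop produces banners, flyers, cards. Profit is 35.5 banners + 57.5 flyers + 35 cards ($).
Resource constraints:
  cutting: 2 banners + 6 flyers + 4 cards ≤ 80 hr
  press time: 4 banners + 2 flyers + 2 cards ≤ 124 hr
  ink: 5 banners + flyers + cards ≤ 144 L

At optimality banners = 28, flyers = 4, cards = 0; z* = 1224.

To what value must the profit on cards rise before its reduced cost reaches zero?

39.5

At the optimum: cutting uses 80 of 80 (binding); press time uses 120 of 124 (slack = 4); ink uses 144 of 144 (binding).
By complementary slackness, y = 0 for the non-binding constraint.
The binding rows give the dual system: 2·y_cutting + 5·y_ink = 35.5 and 6·y_cutting + 1·y_ink = 57.5.
This yields shadow prices y_cutting = 9, y_ink = 3.5.
cards enters the basis when its profit ≥ yᵀa₃ = 9·4 + 3.5·1 = 39.5.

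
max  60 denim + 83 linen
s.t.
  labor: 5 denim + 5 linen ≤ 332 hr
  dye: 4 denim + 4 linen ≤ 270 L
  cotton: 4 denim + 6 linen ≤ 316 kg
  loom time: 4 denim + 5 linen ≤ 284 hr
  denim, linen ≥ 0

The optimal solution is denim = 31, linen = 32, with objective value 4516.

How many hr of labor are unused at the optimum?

labor used = 5·31 + 5·32 = 315; slack = 332 − 315 = 17.

17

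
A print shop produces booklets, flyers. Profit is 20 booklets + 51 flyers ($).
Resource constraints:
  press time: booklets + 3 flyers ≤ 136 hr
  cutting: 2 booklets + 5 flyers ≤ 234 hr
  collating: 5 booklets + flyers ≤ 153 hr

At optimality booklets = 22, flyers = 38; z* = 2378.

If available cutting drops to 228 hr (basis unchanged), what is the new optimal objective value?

At the optimum: press time uses 136 of 136 (binding); cutting uses 234 of 234 (binding); collating uses 148 of 153 (slack = 5).
Since collating is not tight, its dual is 0.
The binding rows give the dual system: 1·y_press time + 2·y_cutting = 20 and 3·y_press time + 5·y_cutting = 51.
This yields shadow prices y_press time = 2, y_cutting = 9.
Δz = y_cutting·Δb = 9 × (-6) = -54, so new z* = 2378 − 54 = 2324.

2324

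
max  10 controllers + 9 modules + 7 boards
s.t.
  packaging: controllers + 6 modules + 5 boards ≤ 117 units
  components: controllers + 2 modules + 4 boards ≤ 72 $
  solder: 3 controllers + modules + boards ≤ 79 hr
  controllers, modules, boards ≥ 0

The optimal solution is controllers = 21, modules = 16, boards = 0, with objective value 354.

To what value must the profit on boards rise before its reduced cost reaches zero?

8

At the optimum: packaging uses 117 of 117 (binding); components uses 53 of 72 (slack = 19); solder uses 79 of 79 (binding).
Slack constraints have shadow price 0 (complementary slackness).
The binding rows give the dual system: 1·y_packaging + 3·y_solder = 10 and 6·y_packaging + 1·y_solder = 9.
→ y_packaging = 1 and y_solder = 3.
boards enters the basis when its profit ≥ yᵀa₃ = 1·5 + 3·1 = 8.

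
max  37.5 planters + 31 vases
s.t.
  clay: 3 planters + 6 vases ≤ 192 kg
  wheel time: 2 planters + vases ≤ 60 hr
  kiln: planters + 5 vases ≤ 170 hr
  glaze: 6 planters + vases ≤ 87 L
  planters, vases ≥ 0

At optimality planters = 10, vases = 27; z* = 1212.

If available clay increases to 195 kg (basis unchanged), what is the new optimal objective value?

Check each constraint at x*: clay 192/192 (tight); wheel time 47/60 (slack 13); kiln 145/170 (slack 25); glaze 87/87 (tight).
Slack constraints have shadow price 0 (complementary slackness).
Dual feasibility on the basic columns requires 3·y_clay + 6·y_glaze = 37.5, 6·y_clay + 1·y_glaze = 31.
Solving: y_clay = 4.5, y_glaze = 4.
Δz = y_clay·Δb = 4.5 × (3) = 13.5, so new z* = 1212 + 13.5 = 1225.5.

1225.5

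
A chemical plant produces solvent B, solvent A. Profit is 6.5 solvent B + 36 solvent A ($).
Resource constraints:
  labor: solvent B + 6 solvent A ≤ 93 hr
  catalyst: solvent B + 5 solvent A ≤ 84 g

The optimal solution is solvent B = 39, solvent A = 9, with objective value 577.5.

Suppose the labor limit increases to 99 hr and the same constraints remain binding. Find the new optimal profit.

Check each constraint at x*: labor 93/93 (tight); catalyst 84/84 (tight).
The binding rows give the dual system: 1·y_labor + 1·y_catalyst = 6.5 and 6·y_labor + 5·y_catalyst = 36.
Solving: y_labor = 3.5, y_catalyst = 3.
Δz = y_labor·Δb = 3.5 × (6) = 21, so new z* = 577.5 + 21 = 598.5.

598.5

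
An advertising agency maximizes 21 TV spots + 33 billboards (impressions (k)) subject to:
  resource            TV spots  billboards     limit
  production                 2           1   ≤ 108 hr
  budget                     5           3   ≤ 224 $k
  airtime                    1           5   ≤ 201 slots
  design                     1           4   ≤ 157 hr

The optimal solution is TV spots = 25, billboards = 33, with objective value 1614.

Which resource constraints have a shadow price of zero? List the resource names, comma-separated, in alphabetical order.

production: 83/108 (slack 25)
budget: 224/224 (binding)
airtime: 190/201 (slack 11)
design: 157/157 (binding)
By complementary slackness, a constraint with positive slack has shadow price 0 → airtime, production.

airtime, production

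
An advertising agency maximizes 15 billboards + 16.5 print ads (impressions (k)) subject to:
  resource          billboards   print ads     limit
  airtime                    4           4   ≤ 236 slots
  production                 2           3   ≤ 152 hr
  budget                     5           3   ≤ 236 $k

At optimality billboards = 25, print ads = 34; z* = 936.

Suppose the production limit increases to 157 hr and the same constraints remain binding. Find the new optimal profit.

943.5

Check each constraint at x*: airtime 236/236 (tight); production 152/152 (tight); budget 227/236 (slack 9).
By complementary slackness, y = 0 for the non-binding constraint.
The binding rows give the dual system: 4·y_airtime + 2·y_production = 15 and 4·y_airtime + 3·y_production = 16.5.
This yields shadow prices y_airtime = 3, y_production = 1.5.
Δz = y_production·Δb = 1.5 × (5) = 7.5, so new z* = 936 + 7.5 = 943.5.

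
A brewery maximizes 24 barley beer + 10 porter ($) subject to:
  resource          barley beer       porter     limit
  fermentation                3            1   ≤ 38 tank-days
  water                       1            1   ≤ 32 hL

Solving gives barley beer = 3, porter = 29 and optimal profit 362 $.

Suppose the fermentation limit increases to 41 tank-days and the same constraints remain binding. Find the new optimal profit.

At the optimum: fermentation uses 38 of 38 (binding); water uses 32 of 32 (binding).
The binding rows give the dual system: 3·y_fermentation + 1·y_water = 24 and 1·y_fermentation + 1·y_water = 10.
→ y_fermentation = 7 and y_water = 3.
Δz = y_fermentation·Δb = 7 × (3) = 21, so new z* = 362 + 21 = 383.

383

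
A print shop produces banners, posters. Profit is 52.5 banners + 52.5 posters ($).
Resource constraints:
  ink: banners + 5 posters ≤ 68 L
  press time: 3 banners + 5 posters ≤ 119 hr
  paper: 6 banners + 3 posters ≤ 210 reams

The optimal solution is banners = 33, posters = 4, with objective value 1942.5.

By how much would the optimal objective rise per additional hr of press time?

7.5

Binding: press time and paper. Non-binding: ink (15 unused).
Slack constraints have shadow price 0 (complementary slackness).
Dual feasibility on the basic columns requires 3·y_press time + 6·y_paper = 52.5, 5·y_press time + 3·y_paper = 52.5.
→ y_press time = 7.5 and y_paper = 5.
Shadow price of press time = 7.5.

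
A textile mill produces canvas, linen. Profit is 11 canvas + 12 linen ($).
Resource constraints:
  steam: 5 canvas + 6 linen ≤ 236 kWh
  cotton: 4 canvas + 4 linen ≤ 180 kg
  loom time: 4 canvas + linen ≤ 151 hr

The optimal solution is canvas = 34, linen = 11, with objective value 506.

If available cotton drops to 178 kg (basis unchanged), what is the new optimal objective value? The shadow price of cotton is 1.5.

503

Δb = -2, so new z* = 506 + (1.5)·(-2) = 506 − 3 = 503.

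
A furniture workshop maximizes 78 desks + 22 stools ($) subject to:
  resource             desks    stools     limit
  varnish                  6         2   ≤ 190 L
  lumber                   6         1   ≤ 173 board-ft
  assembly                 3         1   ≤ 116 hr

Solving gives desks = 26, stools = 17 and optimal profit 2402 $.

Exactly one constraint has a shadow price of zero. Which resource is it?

assembly

varnish: 190/190 (binding)
lumber: 173/173 (binding)
assembly: 95/116 (slack 21)
By complementary slackness, a constraint with positive slack has shadow price 0 → assembly.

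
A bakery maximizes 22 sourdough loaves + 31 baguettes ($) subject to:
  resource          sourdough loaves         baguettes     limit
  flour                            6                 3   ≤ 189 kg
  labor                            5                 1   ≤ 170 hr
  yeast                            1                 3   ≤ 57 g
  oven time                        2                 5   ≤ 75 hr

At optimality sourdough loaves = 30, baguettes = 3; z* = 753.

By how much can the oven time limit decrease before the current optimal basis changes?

Binding constraints: flour, oven time. The basis is B = [[6,3],[2,5]] with det 24.
Per unit decrease in oven time, x* moves by d = (0.125, -0.25).
The basis stays optimal until baguettes reaches 0; allowable decrease = 12 hr.

12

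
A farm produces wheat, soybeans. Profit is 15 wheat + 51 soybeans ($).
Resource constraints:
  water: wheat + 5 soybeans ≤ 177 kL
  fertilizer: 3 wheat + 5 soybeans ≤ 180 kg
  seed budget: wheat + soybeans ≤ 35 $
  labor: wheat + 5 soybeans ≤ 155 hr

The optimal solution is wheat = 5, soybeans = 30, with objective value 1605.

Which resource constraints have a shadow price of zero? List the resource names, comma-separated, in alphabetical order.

fertilizer, water

water: 155/177 (slack 22)
fertilizer: 165/180 (slack 15)
seed budget: 35/35 (binding)
labor: 155/155 (binding)
By complementary slackness, a constraint with positive slack has shadow price 0 → fertilizer, water.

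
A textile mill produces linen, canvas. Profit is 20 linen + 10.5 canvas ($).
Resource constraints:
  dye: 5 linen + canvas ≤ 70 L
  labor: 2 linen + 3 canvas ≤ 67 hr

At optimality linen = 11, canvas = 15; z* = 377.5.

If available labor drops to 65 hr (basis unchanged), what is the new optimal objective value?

Both dye and labor are binding at x*.
Dual feasibility on the basic columns requires 5·y_dye + 2·y_labor = 20, 1·y_dye + 3·y_labor = 10.5.
Solving: y_dye = 3, y_labor = 2.5.
Δz = y_labor·Δb = 2.5 × (-2) = -5, so new z* = 377.5 − 5 = 372.5.

372.5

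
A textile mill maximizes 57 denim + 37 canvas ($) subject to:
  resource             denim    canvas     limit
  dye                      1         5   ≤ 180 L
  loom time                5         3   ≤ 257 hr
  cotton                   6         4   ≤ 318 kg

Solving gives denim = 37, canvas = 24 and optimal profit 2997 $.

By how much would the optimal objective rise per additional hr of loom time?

3

Check each constraint at x*: dye 157/180 (slack 23); loom time 257/257 (tight); cotton 318/318 (tight).
By complementary slackness, y = 0 for the non-binding constraint.
The binding rows give the dual system: 5·y_loom time + 6·y_cotton = 57 and 3·y_loom time + 4·y_cotton = 37.
→ y_loom time = 3 and y_cotton = 7.
Shadow price of loom time = 3.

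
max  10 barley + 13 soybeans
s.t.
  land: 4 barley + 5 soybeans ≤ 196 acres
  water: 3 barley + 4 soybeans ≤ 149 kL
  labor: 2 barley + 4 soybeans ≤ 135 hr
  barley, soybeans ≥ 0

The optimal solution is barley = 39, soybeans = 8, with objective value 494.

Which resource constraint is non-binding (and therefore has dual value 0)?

labor

land: 196/196 (binding)
water: 149/149 (binding)
labor: 110/135 (slack 25)
By complementary slackness, a constraint with positive slack has shadow price 0 → labor.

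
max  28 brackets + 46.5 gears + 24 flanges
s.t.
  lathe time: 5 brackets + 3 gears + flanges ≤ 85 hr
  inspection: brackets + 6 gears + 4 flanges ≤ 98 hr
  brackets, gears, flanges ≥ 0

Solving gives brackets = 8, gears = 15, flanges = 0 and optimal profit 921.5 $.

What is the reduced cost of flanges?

-2.5

Both lathe time and inspection are binding at x*.
Dual feasibility on the basic columns requires 5·y_lathe time + 1·y_inspection = 28, 3·y_lathe time + 6·y_inspection = 46.5.
→ y_lathe time = 4.5 and y_inspection = 5.5.
Reduced cost of flanges: c₃ − yᵀa₃ = 24 − (4.5·1 + 5.5·4) = 24 − 26.5 = -2.5.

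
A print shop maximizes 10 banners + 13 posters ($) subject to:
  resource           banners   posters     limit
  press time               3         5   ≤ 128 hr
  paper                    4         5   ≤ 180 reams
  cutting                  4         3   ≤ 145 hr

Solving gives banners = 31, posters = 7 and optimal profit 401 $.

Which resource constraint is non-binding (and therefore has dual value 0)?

press time: 128/128 (binding)
paper: 159/180 (slack 21)
cutting: 145/145 (binding)
By complementary slackness, a constraint with positive slack has shadow price 0 → paper.

paper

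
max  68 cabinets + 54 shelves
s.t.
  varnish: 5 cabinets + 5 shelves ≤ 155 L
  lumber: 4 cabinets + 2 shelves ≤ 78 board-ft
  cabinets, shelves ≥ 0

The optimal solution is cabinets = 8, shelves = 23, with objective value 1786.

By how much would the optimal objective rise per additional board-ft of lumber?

Both varnish and lumber are binding at x*.
From A_Bᵀ y = c: 5·y_varnish + 4·y_lumber = 68; 5·y_varnish + 2·y_lumber = 54.
Solving: y_varnish = 8, y_lumber = 7.
Shadow price of lumber = 7.

7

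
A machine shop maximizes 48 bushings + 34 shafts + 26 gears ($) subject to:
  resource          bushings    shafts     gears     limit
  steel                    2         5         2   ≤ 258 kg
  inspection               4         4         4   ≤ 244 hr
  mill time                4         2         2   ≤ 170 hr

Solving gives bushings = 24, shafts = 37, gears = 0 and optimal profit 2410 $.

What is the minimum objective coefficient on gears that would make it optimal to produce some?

Binding: inspection and mill time. Non-binding: steel (25 unused).
Since steel is not tight, its dual is 0.
From A_Bᵀ y = c: 4·y_inspection + 4·y_mill time = 48; 4·y_inspection + 2·y_mill time = 34.
This yields shadow prices y_inspection = 5, y_mill time = 7.
gears enters the basis when its profit ≥ yᵀa₃ = 5·4 + 7·2 = 34.

34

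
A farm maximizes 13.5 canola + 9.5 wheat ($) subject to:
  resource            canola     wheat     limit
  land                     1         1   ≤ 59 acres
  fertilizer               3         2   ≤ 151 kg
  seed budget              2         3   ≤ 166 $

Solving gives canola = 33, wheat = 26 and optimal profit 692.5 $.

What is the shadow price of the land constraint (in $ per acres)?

Check each constraint at x*: land 59/59 (tight); fertilizer 151/151 (tight); seed budget 144/166 (slack 22).
Slack constraints have shadow price 0 (complementary slackness).
From A_Bᵀ y = c: 1·y_land + 3·y_fertilizer = 13.5; 1·y_land + 2·y_fertilizer = 9.5.
Solving: y_land = 1.5, y_fertilizer = 4.
Shadow price of land = 1.5.

1.5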